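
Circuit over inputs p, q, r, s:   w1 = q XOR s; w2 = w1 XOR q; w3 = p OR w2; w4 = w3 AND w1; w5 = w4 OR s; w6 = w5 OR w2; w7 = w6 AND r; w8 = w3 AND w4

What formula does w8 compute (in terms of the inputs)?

(p OR ((q XOR s) XOR q)) AND ((p OR ((q XOR s) XOR q)) AND (q XOR s))

w1 = q XOR s
w2 = w1 XOR q = (q XOR s) XOR q
w3 = p OR w2 = p OR ((q XOR s) XOR q)
w4 = w3 AND w1 = (p OR ((q XOR s) XOR q)) AND (q XOR s)
w8 = w3 AND w4 = (p OR ((q XOR s) XOR q)) AND ((p OR ((q XOR s) XOR q)) AND (q XOR s))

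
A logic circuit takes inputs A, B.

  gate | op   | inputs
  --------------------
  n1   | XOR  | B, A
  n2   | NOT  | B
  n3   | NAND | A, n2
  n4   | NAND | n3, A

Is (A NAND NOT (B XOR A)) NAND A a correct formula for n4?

No

n2 = NOT B
n3 = A NAND n2 = A NAND NOT B
n4 = n3 NAND A = (A NAND NOT B) NAND A
At A=1, B=0: circuit gives 1, formula gives 0.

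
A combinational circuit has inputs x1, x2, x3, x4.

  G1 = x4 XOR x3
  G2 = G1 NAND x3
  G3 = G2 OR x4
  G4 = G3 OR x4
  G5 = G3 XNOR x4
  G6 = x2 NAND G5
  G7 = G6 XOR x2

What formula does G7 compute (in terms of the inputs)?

(x2 NAND ((((x4 XOR x3) NAND x3) OR x4) XNOR x4)) XOR x2

G1 = x4 XOR x3
G2 = G1 NAND x3 = (x4 XOR x3) NAND x3
G3 = G2 OR x4 = ((x4 XOR x3) NAND x3) OR x4
G5 = G3 XNOR x4 = (((x4 XOR x3) NAND x3) OR x4) XNOR x4
G6 = x2 NAND G5 = x2 NAND ((((x4 XOR x3) NAND x3) OR x4) XNOR x4)
G7 = G6 XOR x2 = (x2 NAND ((((x4 XOR x3) NAND x3) OR x4) XNOR x4)) XOR x2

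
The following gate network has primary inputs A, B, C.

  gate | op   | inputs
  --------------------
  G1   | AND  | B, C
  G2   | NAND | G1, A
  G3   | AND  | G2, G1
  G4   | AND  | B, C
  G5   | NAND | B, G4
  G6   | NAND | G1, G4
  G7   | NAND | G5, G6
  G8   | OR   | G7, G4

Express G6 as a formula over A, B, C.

(B AND C) NAND (B AND C)

G1 = B AND C
G4 = B AND C
G6 = G1 NAND G4 = (B AND C) NAND (B AND C)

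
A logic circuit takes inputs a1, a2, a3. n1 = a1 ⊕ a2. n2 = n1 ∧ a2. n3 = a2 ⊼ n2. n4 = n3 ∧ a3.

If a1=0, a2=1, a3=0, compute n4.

n1 = 0 ⊕ 1 = 1
n2 = 1 ∧ 1 = 1
n3 = 1 ⊼ 1 = 0
n4 = 0 ∧ 0 = 0

0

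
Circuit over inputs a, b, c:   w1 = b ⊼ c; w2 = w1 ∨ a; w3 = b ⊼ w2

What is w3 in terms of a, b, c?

b ⊼ ((b ⊼ c) ∨ a)

w1 = b ⊼ c
w2 = w1 ∨ a = (b ⊼ c) ∨ a
w3 = b ⊼ w2 = b ⊼ ((b ⊼ c) ∨ a)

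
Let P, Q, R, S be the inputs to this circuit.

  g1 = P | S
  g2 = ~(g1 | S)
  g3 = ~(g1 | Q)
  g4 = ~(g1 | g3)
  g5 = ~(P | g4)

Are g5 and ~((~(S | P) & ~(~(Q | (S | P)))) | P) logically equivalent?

Yes

g1 = P | S
g3 = ~(g1 | Q) = ~((P | S) | Q)
g4 = ~(g1 | g3) = ~((P | S) | (~((P | S) | Q)))
g5 = ~(P | g4) = ~(P | (~((P | S) | (~((P | S) | Q)))))
At P=0, Q=1, R=0, S=0: circuit gives 0, formula gives 0.
At P=0, Q=0, R=0, S=0: circuit gives 1, formula gives 1.
Agrees on all 16 inputs.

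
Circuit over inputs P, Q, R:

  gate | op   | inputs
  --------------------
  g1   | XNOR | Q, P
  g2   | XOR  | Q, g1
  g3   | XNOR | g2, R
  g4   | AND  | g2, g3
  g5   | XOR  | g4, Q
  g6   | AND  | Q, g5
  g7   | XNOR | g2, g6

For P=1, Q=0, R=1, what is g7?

g1 = 0 XNOR 1 = 0
g2 = 0 XOR 0 = 0
g3 = 0 XNOR 1 = 0
g4 = 0 AND 0 = 0
g5 = 0 XOR 0 = 0
g6 = 0 AND 0 = 0
g7 = 0 XNOR 0 = 1

1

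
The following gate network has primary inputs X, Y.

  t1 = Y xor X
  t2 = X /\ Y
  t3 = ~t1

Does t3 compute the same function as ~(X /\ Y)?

No

t1 = Y xor X
t3 = ~t1 = ~(Y xor X)
At X=0, Y=1: circuit gives 0, formula gives 1.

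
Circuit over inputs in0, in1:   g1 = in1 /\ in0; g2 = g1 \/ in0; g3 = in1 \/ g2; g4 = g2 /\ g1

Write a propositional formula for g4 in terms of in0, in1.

g1 = in1 /\ in0
g2 = g1 \/ in0 = (in1 /\ in0) \/ in0
g4 = g2 /\ g1 = ((in1 /\ in0) \/ in0) /\ (in1 /\ in0)

((in1 /\ in0) \/ in0) /\ (in1 /\ in0)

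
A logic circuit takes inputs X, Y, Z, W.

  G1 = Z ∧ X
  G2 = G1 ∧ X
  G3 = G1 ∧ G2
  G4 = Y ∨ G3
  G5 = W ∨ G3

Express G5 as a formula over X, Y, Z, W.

G1 = Z ∧ X
G2 = G1 ∧ X = (Z ∧ X) ∧ X
G3 = G1 ∧ G2 = (Z ∧ X) ∧ ((Z ∧ X) ∧ X)
G5 = W ∨ G3 = W ∨ ((Z ∧ X) ∧ ((Z ∧ X) ∧ X))

W ∨ ((Z ∧ X) ∧ ((Z ∧ X) ∧ X))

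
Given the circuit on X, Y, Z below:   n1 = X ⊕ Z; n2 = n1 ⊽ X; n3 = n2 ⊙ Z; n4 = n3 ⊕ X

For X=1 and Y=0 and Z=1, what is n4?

n1 = 1 ⊕ 1 = 0
n2 = 0 ⊽ 1 = 0
n3 = 0 ⊙ 1 = 0
n4 = 0 ⊕ 1 = 1

1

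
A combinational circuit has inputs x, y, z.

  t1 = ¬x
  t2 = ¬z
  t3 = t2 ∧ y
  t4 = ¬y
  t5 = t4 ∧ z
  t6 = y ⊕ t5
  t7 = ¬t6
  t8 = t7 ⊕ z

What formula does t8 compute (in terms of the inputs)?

t4 = ¬y
t5 = t4 ∧ z = ¬y ∧ z
t6 = y ⊕ t5 = y ⊕ (¬y ∧ z)
t7 = ¬t6 = ¬(y ⊕ (¬y ∧ z))
t8 = t7 ⊕ z = ¬(y ⊕ (¬y ∧ z)) ⊕ z

¬(y ⊕ (¬y ∧ z)) ⊕ z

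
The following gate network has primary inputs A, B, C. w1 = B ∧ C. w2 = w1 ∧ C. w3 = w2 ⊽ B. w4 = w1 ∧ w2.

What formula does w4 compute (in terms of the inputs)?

w1 = B ∧ C
w2 = w1 ∧ C = (B ∧ C) ∧ C
w4 = w1 ∧ w2 = (B ∧ C) ∧ ((B ∧ C) ∧ C)

(B ∧ C) ∧ ((B ∧ C) ∧ C)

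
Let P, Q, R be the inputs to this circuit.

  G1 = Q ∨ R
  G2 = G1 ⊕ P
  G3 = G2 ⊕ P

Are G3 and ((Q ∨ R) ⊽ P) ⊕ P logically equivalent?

G1 = Q ∨ R
G2 = G1 ⊕ P = (Q ∨ R) ⊕ P
G3 = G2 ⊕ P = ((Q ∨ R) ⊕ P) ⊕ P
At P=0, Q=0, R=0: circuit gives 0, formula gives 1.

No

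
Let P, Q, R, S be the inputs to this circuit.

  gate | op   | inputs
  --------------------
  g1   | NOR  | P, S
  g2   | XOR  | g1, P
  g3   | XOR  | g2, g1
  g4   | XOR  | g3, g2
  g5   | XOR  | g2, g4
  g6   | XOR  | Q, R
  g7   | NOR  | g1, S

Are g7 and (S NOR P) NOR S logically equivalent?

g1 = P NOR S
g7 = g1 NOR S = (P NOR S) NOR S
At P=0, Q=0, R=0, S=0: circuit gives 0, formula gives 0.
At P=1, Q=0, R=0, S=0: circuit gives 1, formula gives 1.
Agrees on all 16 inputs.

Yes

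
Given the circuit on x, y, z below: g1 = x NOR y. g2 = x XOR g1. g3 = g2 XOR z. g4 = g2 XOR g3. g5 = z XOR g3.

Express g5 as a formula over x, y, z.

g1 = x NOR y
g2 = x XOR g1 = x XOR (x NOR y)
g3 = g2 XOR z = (x XOR (x NOR y)) XOR z
g5 = z XOR g3 = z XOR ((x XOR (x NOR y)) XOR z)

z XOR ((x XOR (x NOR y)) XOR z)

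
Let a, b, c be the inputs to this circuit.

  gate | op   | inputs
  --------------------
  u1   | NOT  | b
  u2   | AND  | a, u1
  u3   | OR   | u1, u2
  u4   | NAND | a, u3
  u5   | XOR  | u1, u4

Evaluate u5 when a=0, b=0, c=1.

0

u1 = NOT 0 = 1
u2 = 0 AND 1 = 0
u3 = 1 OR 0 = 1
u4 = 0 NAND 1 = 1
u5 = 1 XOR 1 = 0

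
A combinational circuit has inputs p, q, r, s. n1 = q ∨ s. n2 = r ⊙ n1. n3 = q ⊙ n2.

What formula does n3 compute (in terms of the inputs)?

q ⊙ (r ⊙ (q ∨ s))

n1 = q ∨ s
n2 = r ⊙ n1 = r ⊙ (q ∨ s)
n3 = q ⊙ n2 = q ⊙ (r ⊙ (q ∨ s))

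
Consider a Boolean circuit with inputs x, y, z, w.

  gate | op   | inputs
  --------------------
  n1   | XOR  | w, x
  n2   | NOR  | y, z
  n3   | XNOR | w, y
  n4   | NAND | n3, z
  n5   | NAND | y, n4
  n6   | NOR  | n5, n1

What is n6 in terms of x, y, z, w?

n1 = w XOR x
n3 = w XNOR y
n4 = n3 NAND z = (w XNOR y) NAND z
n5 = y NAND n4 = y NAND ((w XNOR y) NAND z)
n6 = n5 NOR n1 = (y NAND ((w XNOR y) NAND z)) NOR (w XOR x)

(y NAND ((w XNOR y) NAND z)) NOR (w XOR x)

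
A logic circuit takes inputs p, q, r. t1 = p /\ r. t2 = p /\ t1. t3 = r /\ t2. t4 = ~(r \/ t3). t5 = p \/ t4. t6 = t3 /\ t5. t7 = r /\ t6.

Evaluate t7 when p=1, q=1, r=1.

t1 = 1 /\ 1 = 1
t2 = 1 /\ 1 = 1
t3 = 1 /\ 1 = 1
t4 = ~(1 \/ 1) = 0
t5 = 1 \/ 0 = 1
t6 = 1 /\ 1 = 1
t7 = 1 /\ 1 = 1

1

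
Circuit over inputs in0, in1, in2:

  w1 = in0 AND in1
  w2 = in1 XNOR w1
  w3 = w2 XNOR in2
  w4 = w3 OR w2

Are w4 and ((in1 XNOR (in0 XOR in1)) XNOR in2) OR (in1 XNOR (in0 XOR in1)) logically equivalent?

w1 = in0 AND in1
w2 = in1 XNOR w1 = in1 XNOR (in0 AND in1)
w3 = w2 XNOR in2 = (in1 XNOR (in0 AND in1)) XNOR in2
w4 = w3 OR w2 = ((in1 XNOR (in0 AND in1)) XNOR in2) OR (in1 XNOR (in0 AND in1))
At in0=0, in1=1, in2=1: circuit gives 0, formula gives 1.

No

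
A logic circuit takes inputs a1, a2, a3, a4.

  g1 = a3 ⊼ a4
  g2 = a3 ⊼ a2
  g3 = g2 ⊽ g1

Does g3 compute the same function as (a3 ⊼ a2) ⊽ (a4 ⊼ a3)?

g1 = a3 ⊼ a4
g2 = a3 ⊼ a2
g3 = g2 ⊽ g1 = (a3 ⊼ a2) ⊽ (a3 ⊼ a4)
At a1=0, a2=0, a3=0, a4=0: circuit gives 0, formula gives 0.
At a1=0, a2=1, a3=1, a4=1: circuit gives 1, formula gives 1.
Agrees on all 16 inputs.

Yes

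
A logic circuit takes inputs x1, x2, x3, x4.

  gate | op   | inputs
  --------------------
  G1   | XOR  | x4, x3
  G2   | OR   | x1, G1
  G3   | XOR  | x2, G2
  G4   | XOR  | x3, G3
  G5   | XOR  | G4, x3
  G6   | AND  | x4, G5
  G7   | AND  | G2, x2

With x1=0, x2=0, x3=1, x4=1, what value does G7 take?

0

G1 = 1 XOR 1 = 0
G2 = 0 OR 0 = 0
G7 = 0 AND 0 = 0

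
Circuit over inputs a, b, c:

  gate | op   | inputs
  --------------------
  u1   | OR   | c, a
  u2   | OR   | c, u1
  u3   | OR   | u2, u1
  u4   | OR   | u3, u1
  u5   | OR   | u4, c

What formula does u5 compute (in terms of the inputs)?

(((c OR (c OR a)) OR (c OR a)) OR (c OR a)) OR c

u1 = c OR a
u2 = c OR u1 = c OR (c OR a)
u3 = u2 OR u1 = (c OR (c OR a)) OR (c OR a)
u4 = u3 OR u1 = ((c OR (c OR a)) OR (c OR a)) OR (c OR a)
u5 = u4 OR c = (((c OR (c OR a)) OR (c OR a)) OR (c OR a)) OR c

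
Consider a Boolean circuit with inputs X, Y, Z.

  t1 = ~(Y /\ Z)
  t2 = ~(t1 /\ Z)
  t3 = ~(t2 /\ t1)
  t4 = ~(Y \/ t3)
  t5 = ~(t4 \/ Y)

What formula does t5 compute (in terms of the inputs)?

~((~(Y \/ (~((~((~(Y /\ Z)) /\ Z)) /\ (~(Y /\ Z)))))) \/ Y)

t1 = ~(Y /\ Z)
t2 = ~(t1 /\ Z) = ~((~(Y /\ Z)) /\ Z)
t3 = ~(t2 /\ t1) = ~((~((~(Y /\ Z)) /\ Z)) /\ (~(Y /\ Z)))
t4 = ~(Y \/ t3) = ~(Y \/ (~((~((~(Y /\ Z)) /\ Z)) /\ (~(Y /\ Z)))))
t5 = ~(t4 \/ Y) = ~((~(Y \/ (~((~((~(Y /\ Z)) /\ Z)) /\ (~(Y /\ Z)))))) \/ Y)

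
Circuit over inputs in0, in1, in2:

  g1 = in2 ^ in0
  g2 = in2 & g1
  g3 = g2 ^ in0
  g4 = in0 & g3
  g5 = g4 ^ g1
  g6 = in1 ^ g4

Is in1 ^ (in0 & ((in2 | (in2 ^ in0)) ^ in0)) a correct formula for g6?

g1 = in2 ^ in0
g2 = in2 & g1 = in2 & (in2 ^ in0)
g3 = g2 ^ in0 = (in2 & (in2 ^ in0)) ^ in0
g4 = in0 & g3 = in0 & ((in2 & (in2 ^ in0)) ^ in0)
g6 = in1 ^ g4 = in1 ^ (in0 & ((in2 & (in2 ^ in0)) ^ in0))
At in0=1, in1=0, in2=0: circuit gives 1, formula gives 0.

No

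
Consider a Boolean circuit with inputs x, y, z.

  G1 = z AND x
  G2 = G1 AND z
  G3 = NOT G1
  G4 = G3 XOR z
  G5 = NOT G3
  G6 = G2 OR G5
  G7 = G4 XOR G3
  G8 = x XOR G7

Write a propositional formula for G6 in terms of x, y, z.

((z AND x) AND z) OR NOT NOT (z AND x)

G1 = z AND x
G2 = G1 AND z = (z AND x) AND z
G3 = NOT G1 = NOT (z AND x)
G5 = NOT G3 = NOT NOT (z AND x)
G6 = G2 OR G5 = ((z AND x) AND z) OR NOT NOT (z AND x)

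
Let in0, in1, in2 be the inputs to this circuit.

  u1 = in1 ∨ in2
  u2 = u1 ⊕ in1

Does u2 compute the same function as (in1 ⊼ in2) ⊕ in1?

No

u1 = in1 ∨ in2
u2 = u1 ⊕ in1 = (in1 ∨ in2) ⊕ in1
At in0=0, in1=0, in2=0: circuit gives 0, formula gives 1.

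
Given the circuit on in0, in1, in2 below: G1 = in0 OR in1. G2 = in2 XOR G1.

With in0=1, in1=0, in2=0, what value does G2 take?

1

G1 = 1 OR 0 = 1
G2 = 0 XOR 1 = 1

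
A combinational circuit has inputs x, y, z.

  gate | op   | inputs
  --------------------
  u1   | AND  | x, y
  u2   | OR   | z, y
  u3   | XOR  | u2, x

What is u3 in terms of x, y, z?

u2 = z OR y
u3 = u2 XOR x = (z OR y) XOR x

(z OR y) XOR x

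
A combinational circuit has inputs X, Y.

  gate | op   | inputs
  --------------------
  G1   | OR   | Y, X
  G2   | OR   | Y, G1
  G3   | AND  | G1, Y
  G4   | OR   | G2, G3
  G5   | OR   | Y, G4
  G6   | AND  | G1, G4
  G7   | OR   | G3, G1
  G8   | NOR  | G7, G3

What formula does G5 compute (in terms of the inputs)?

Y OR ((Y OR (Y OR X)) OR ((Y OR X) AND Y))

G1 = Y OR X
G2 = Y OR G1 = Y OR (Y OR X)
G3 = G1 AND Y = (Y OR X) AND Y
G4 = G2 OR G3 = (Y OR (Y OR X)) OR ((Y OR X) AND Y)
G5 = Y OR G4 = Y OR ((Y OR (Y OR X)) OR ((Y OR X) AND Y))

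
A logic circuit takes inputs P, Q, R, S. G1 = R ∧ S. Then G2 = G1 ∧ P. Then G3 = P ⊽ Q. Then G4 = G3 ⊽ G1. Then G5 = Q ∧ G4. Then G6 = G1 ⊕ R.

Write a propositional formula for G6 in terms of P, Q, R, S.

(R ∧ S) ⊕ R

G1 = R ∧ S
G6 = G1 ⊕ R = (R ∧ S) ⊕ R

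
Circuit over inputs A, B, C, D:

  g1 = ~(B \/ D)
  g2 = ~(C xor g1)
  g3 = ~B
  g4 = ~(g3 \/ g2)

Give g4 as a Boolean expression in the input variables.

~(~B \/ (~(C xor (~(B \/ D)))))

g1 = ~(B \/ D)
g2 = ~(C xor g1) = ~(C xor (~(B \/ D)))
g3 = ~B
g4 = ~(g3 \/ g2) = ~(~B \/ (~(C xor (~(B \/ D)))))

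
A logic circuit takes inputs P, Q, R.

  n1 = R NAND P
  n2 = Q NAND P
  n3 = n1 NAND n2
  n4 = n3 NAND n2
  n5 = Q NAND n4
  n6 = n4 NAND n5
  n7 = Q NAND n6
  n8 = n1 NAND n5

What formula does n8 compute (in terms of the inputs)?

n1 = R NAND P
n2 = Q NAND P
n3 = n1 NAND n2 = (R NAND P) NAND (Q NAND P)
n4 = n3 NAND n2 = ((R NAND P) NAND (Q NAND P)) NAND (Q NAND P)
n5 = Q NAND n4 = Q NAND (((R NAND P) NAND (Q NAND P)) NAND (Q NAND P))
n8 = n1 NAND n5 = (R NAND P) NAND (Q NAND (((R NAND P) NAND (Q NAND P)) NAND (Q NAND P)))

(R NAND P) NAND (Q NAND (((R NAND P) NAND (Q NAND P)) NAND (Q NAND P)))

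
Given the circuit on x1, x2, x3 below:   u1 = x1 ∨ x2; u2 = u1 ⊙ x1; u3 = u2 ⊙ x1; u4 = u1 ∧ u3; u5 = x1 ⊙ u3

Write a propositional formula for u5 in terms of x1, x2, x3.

x1 ⊙ (((x1 ∨ x2) ⊙ x1) ⊙ x1)

u1 = x1 ∨ x2
u2 = u1 ⊙ x1 = (x1 ∨ x2) ⊙ x1
u3 = u2 ⊙ x1 = ((x1 ∨ x2) ⊙ x1) ⊙ x1
u5 = x1 ⊙ u3 = x1 ⊙ (((x1 ∨ x2) ⊙ x1) ⊙ x1)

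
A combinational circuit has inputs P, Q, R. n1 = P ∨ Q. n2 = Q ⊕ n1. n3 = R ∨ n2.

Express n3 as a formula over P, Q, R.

R ∨ (Q ⊕ (P ∨ Q))

n1 = P ∨ Q
n2 = Q ⊕ n1 = Q ⊕ (P ∨ Q)
n3 = R ∨ n2 = R ∨ (Q ⊕ (P ∨ Q))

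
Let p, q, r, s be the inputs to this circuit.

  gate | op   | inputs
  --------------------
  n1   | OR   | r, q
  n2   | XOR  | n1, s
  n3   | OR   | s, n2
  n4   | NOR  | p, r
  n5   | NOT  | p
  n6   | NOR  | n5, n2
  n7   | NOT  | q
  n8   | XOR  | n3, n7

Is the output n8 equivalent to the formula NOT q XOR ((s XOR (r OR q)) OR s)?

Yes

n1 = r OR q
n2 = n1 XOR s = (r OR q) XOR s
n3 = s OR n2 = s OR ((r OR q) XOR s)
n7 = NOT q
n8 = n3 XOR n7 = (s OR ((r OR q) XOR s)) XOR NOT q
At p=0, q=0, r=0, s=1: circuit gives 0, formula gives 0.
At p=0, q=0, r=0, s=0: circuit gives 1, formula gives 1.
Agrees on all 16 inputs.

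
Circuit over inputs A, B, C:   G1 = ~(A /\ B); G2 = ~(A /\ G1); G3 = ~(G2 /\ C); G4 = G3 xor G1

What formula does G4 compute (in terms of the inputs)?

(~((~(A /\ (~(A /\ B)))) /\ C)) xor (~(A /\ B))

G1 = ~(A /\ B)
G2 = ~(A /\ G1) = ~(A /\ (~(A /\ B)))
G3 = ~(G2 /\ C) = ~((~(A /\ (~(A /\ B)))) /\ C)
G4 = G3 xor G1 = (~((~(A /\ (~(A /\ B)))) /\ C)) xor (~(A /\ B))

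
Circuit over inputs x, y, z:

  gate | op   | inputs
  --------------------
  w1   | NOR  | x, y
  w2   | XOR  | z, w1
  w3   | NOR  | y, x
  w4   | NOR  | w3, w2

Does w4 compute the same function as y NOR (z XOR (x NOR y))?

No

w1 = x NOR y
w2 = z XOR w1 = z XOR (x NOR y)
w3 = y NOR x
w4 = w3 NOR w2 = (y NOR x) NOR (z XOR (x NOR y))
At x=0, y=0, z=1: circuit gives 0, formula gives 1.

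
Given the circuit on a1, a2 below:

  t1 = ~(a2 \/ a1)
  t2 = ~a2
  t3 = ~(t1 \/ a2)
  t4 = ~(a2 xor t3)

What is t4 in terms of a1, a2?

t1 = ~(a2 \/ a1)
t3 = ~(t1 \/ a2) = ~((~(a2 \/ a1)) \/ a2)
t4 = ~(a2 xor t3) = ~(a2 xor (~((~(a2 \/ a1)) \/ a2)))

~(a2 xor (~((~(a2 \/ a1)) \/ a2)))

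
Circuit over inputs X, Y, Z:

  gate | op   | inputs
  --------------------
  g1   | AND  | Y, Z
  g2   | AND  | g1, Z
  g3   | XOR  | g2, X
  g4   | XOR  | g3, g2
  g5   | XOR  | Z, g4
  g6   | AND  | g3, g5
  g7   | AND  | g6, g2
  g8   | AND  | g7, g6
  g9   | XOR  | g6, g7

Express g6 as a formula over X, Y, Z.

g1 = Y AND Z
g2 = g1 AND Z = (Y AND Z) AND Z
g3 = g2 XOR X = ((Y AND Z) AND Z) XOR X
g4 = g3 XOR g2 = (((Y AND Z) AND Z) XOR X) XOR ((Y AND Z) AND Z)
g5 = Z XOR g4 = Z XOR ((((Y AND Z) AND Z) XOR X) XOR ((Y AND Z) AND Z))
g6 = g3 AND g5 = (((Y AND Z) AND Z) XOR X) AND (Z XOR ((((Y AND Z) AND Z) XOR X) XOR ((Y AND Z) AND Z)))

(((Y AND Z) AND Z) XOR X) AND (Z XOR ((((Y AND Z) AND Z) XOR X) XOR ((Y AND Z) AND Z)))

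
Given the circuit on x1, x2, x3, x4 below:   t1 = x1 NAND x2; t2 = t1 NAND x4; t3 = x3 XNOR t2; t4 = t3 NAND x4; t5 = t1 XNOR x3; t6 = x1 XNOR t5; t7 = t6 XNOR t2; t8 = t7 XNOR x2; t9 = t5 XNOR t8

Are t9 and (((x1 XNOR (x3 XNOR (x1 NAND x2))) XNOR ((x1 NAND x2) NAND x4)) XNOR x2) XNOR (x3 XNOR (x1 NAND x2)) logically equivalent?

Yes

t1 = x1 NAND x2
t2 = t1 NAND x4 = (x1 NAND x2) NAND x4
t5 = t1 XNOR x3 = (x1 NAND x2) XNOR x3
t6 = x1 XNOR t5 = x1 XNOR ((x1 NAND x2) XNOR x3)
t7 = t6 XNOR t2 = (x1 XNOR ((x1 NAND x2) XNOR x3)) XNOR ((x1 NAND x2) NAND x4)
t8 = t7 XNOR x2 = ((x1 XNOR ((x1 NAND x2) XNOR x3)) XNOR ((x1 NAND x2) NAND x4)) XNOR x2
t9 = t5 XNOR t8 = ((x1 NAND x2) XNOR x3) XNOR (((x1 XNOR ((x1 NAND x2) XNOR x3)) XNOR ((x1 NAND x2) NAND x4)) XNOR x2)
At x1=0, x2=0, x3=0, x4=1: circuit gives 0, formula gives 0.
At x1=0, x2=0, x3=0, x4=0: circuit gives 1, formula gives 1.
Agrees on all 16 inputs.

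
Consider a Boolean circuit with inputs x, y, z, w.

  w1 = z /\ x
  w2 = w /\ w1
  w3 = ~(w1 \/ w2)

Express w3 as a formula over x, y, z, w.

w1 = z /\ x
w2 = w /\ w1 = w /\ (z /\ x)
w3 = ~(w1 \/ w2) = ~((z /\ x) \/ (w /\ (z /\ x)))

~((z /\ x) \/ (w /\ (z /\ x)))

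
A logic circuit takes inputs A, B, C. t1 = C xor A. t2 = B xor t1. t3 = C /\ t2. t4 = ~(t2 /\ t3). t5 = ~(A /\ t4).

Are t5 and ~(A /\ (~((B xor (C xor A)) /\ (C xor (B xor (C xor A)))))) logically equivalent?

No

t1 = C xor A
t2 = B xor t1 = B xor (C xor A)
t3 = C /\ t2 = C /\ (B xor (C xor A))
t4 = ~(t2 /\ t3) = ~((B xor (C xor A)) /\ (C /\ (B xor (C xor A))))
t5 = ~(A /\ t4) = ~(A /\ (~((B xor (C xor A)) /\ (C /\ (B xor (C xor A))))))
At A=1, B=0, C=0: circuit gives 0, formula gives 1.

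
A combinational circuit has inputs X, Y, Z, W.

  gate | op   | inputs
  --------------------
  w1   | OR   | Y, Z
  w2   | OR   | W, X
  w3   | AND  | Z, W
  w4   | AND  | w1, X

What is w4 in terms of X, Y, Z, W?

(Y OR Z) AND X

w1 = Y OR Z
w4 = w1 AND X = (Y OR Z) AND X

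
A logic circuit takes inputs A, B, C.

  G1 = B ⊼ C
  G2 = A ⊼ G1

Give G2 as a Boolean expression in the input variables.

G1 = B ⊼ C
G2 = A ⊼ G1 = A ⊼ (B ⊼ C)

A ⊼ (B ⊼ C)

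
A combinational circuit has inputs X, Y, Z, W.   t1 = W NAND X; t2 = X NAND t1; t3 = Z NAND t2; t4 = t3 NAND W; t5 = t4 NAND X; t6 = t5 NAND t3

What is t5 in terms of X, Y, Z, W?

t1 = W NAND X
t2 = X NAND t1 = X NAND (W NAND X)
t3 = Z NAND t2 = Z NAND (X NAND (W NAND X))
t4 = t3 NAND W = (Z NAND (X NAND (W NAND X))) NAND W
t5 = t4 NAND X = ((Z NAND (X NAND (W NAND X))) NAND W) NAND X

((Z NAND (X NAND (W NAND X))) NAND W) NAND X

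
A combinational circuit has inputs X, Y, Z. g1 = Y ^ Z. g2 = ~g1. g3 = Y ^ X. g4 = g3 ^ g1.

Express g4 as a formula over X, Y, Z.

g1 = Y ^ Z
g3 = Y ^ X
g4 = g3 ^ g1 = (Y ^ X) ^ (Y ^ Z)

(Y ^ X) ^ (Y ^ Z)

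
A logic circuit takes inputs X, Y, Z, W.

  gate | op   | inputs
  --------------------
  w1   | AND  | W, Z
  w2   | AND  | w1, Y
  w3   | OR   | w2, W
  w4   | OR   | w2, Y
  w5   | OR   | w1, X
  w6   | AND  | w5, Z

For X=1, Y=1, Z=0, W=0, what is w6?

w1 = 0 AND 0 = 0
w5 = 0 OR 1 = 1
w6 = 1 AND 0 = 0

0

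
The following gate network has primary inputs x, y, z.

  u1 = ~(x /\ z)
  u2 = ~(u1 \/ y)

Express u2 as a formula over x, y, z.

~((~(x /\ z)) \/ y)

u1 = ~(x /\ z)
u2 = ~(u1 \/ y) = ~((~(x /\ z)) \/ y)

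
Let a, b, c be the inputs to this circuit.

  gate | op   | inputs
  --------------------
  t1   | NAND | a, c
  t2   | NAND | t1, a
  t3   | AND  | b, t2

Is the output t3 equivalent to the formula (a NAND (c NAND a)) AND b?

t1 = a NAND c
t2 = t1 NAND a = (a NAND c) NAND a
t3 = b AND t2 = b AND ((a NAND c) NAND a)
At a=0, b=0, c=0: circuit gives 0, formula gives 0.
At a=0, b=1, c=0: circuit gives 1, formula gives 1.
Agrees on all 8 inputs.

Yes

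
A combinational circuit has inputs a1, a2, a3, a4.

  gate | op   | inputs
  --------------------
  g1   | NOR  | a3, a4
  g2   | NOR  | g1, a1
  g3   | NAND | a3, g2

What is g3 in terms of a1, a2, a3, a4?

g1 = a3 NOR a4
g2 = g1 NOR a1 = (a3 NOR a4) NOR a1
g3 = a3 NAND g2 = a3 NAND ((a3 NOR a4) NOR a1)

a3 NAND ((a3 NOR a4) NOR a1)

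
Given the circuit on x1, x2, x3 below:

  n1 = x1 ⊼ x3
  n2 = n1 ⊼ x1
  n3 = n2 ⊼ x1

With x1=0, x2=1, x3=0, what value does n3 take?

1

n1 = 0 ⊼ 0 = 1
n2 = 1 ⊼ 0 = 1
n3 = 1 ⊼ 0 = 1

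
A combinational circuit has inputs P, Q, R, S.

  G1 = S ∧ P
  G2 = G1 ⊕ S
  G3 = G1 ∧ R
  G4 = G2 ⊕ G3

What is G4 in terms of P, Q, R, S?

((S ∧ P) ⊕ S) ⊕ ((S ∧ P) ∧ R)

G1 = S ∧ P
G2 = G1 ⊕ S = (S ∧ P) ⊕ S
G3 = G1 ∧ R = (S ∧ P) ∧ R
G4 = G2 ⊕ G3 = ((S ∧ P) ⊕ S) ⊕ ((S ∧ P) ∧ R)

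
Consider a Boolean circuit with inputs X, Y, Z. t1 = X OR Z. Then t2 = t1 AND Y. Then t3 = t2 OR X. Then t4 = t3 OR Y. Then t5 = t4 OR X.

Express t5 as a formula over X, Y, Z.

t1 = X OR Z
t2 = t1 AND Y = (X OR Z) AND Y
t3 = t2 OR X = ((X OR Z) AND Y) OR X
t4 = t3 OR Y = (((X OR Z) AND Y) OR X) OR Y
t5 = t4 OR X = ((((X OR Z) AND Y) OR X) OR Y) OR X

((((X OR Z) AND Y) OR X) OR Y) OR X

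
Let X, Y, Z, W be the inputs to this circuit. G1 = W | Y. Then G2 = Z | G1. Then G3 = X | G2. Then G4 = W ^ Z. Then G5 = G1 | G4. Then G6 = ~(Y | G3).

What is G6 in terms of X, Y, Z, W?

~(Y | (X | (Z | (W | Y))))

G1 = W | Y
G2 = Z | G1 = Z | (W | Y)
G3 = X | G2 = X | (Z | (W | Y))
G6 = ~(Y | G3) = ~(Y | (X | (Z | (W | Y))))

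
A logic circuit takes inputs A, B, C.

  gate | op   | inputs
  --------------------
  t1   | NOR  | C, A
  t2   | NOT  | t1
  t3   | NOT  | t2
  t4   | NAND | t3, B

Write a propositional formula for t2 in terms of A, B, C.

NOT (C NOR A)

t1 = C NOR A
t2 = NOT t1 = NOT (C NOR A)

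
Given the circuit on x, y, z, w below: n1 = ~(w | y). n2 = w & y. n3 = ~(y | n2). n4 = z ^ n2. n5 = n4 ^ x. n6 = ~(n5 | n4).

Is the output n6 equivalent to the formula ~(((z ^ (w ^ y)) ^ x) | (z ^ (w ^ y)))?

No

n2 = w & y
n4 = z ^ n2 = z ^ (w & y)
n5 = n4 ^ x = (z ^ (w & y)) ^ x
n6 = ~(n5 | n4) = ~(((z ^ (w & y)) ^ x) | (z ^ (w & y)))
At x=0, y=0, z=0, w=1: circuit gives 1, formula gives 0.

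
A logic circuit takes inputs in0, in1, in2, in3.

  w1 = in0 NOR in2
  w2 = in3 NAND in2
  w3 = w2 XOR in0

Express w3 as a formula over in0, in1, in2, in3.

w2 = in3 NAND in2
w3 = w2 XOR in0 = (in3 NAND in2) XOR in0

(in3 NAND in2) XOR in0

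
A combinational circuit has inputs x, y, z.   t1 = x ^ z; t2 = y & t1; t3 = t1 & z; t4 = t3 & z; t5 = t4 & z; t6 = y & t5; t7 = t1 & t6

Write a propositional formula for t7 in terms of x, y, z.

t1 = x ^ z
t3 = t1 & z = (x ^ z) & z
t4 = t3 & z = ((x ^ z) & z) & z
t5 = t4 & z = (((x ^ z) & z) & z) & z
t6 = y & t5 = y & ((((x ^ z) & z) & z) & z)
t7 = t1 & t6 = (x ^ z) & (y & ((((x ^ z) & z) & z) & z))

(x ^ z) & (y & ((((x ^ z) & z) & z) & z))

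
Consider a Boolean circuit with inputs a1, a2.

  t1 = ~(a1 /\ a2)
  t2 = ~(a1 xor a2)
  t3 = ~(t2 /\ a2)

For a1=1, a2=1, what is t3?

t2 = ~(1 xor 1) = 1
t3 = ~(1 /\ 1) = 0

0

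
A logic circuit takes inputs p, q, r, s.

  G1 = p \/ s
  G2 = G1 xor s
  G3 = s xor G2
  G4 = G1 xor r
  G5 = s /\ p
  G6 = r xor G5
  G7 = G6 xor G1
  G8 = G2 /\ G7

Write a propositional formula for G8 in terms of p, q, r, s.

G1 = p \/ s
G2 = G1 xor s = (p \/ s) xor s
G5 = s /\ p
G6 = r xor G5 = r xor (s /\ p)
G7 = G6 xor G1 = (r xor (s /\ p)) xor (p \/ s)
G8 = G2 /\ G7 = ((p \/ s) xor s) /\ ((r xor (s /\ p)) xor (p \/ s))

((p \/ s) xor s) /\ ((r xor (s /\ p)) xor (p \/ s))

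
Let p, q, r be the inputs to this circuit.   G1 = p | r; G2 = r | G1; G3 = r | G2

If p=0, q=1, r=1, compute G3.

G1 = 0 | 1 = 1
G2 = 1 | 1 = 1
G3 = 1 | 1 = 1

1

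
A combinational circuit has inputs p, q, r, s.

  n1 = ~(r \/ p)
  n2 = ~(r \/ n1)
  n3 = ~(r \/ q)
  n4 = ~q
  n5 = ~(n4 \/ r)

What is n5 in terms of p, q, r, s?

~(~q \/ r)

n4 = ~q
n5 = ~(n4 \/ r) = ~(~q \/ r)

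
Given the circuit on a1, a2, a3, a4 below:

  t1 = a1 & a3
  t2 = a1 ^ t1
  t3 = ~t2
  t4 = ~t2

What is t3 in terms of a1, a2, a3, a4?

~(a1 ^ (a1 & a3))

t1 = a1 & a3
t2 = a1 ^ t1 = a1 ^ (a1 & a3)
t3 = ~t2 = ~(a1 ^ (a1 & a3))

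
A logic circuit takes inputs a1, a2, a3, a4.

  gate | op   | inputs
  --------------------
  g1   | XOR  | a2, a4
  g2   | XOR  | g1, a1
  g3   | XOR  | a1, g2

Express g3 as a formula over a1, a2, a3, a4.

g1 = a2 XOR a4
g2 = g1 XOR a1 = (a2 XOR a4) XOR a1
g3 = a1 XOR g2 = a1 XOR ((a2 XOR a4) XOR a1)

a1 XOR ((a2 XOR a4) XOR a1)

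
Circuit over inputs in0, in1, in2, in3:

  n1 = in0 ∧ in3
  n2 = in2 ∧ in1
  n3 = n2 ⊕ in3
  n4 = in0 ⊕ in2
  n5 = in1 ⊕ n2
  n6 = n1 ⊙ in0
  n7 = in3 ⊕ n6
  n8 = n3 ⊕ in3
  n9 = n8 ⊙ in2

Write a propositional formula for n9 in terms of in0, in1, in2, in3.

n2 = in2 ∧ in1
n3 = n2 ⊕ in3 = (in2 ∧ in1) ⊕ in3
n8 = n3 ⊕ in3 = ((in2 ∧ in1) ⊕ in3) ⊕ in3
n9 = n8 ⊙ in2 = (((in2 ∧ in1) ⊕ in3) ⊕ in3) ⊙ in2

(((in2 ∧ in1) ⊕ in3) ⊕ in3) ⊙ in2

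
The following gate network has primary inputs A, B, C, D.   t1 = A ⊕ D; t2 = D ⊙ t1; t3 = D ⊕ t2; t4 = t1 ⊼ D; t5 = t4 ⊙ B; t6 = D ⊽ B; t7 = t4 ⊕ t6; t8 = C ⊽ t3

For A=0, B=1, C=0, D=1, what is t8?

1

t1 = 0 ⊕ 1 = 1
t2 = 1 ⊙ 1 = 1
t3 = 1 ⊕ 1 = 0
t8 = 0 ⊽ 0 = 1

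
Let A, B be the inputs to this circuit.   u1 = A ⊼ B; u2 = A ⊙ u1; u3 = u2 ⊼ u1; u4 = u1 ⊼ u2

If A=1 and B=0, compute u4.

0

u1 = 1 ⊼ 0 = 1
u2 = 1 ⊙ 1 = 1
u4 = 1 ⊼ 1 = 0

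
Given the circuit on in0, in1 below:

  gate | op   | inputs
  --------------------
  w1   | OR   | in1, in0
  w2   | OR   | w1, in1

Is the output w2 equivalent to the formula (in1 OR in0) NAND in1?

No

w1 = in1 OR in0
w2 = w1 OR in1 = (in1 OR in0) OR in1
At in0=0, in1=0: circuit gives 0, formula gives 1.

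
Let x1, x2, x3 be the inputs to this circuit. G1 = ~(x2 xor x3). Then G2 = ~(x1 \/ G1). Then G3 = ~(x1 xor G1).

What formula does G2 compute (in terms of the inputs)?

G1 = ~(x2 xor x3)
G2 = ~(x1 \/ G1) = ~(x1 \/ (~(x2 xor x3)))

~(x1 \/ (~(x2 xor x3)))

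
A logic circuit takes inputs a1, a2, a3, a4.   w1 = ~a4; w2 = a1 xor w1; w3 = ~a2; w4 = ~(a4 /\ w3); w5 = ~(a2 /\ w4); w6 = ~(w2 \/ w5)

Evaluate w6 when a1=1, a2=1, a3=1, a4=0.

w1 = ~0 = 1
w2 = 1 xor 1 = 0
w3 = ~1 = 0
w4 = ~(0 /\ 0) = 1
w5 = ~(1 /\ 1) = 0
w6 = ~(0 \/ 0) = 1

1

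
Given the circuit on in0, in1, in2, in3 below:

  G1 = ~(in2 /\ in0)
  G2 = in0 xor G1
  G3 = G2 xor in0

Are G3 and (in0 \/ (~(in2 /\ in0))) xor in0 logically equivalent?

No

G1 = ~(in2 /\ in0)
G2 = in0 xor G1 = in0 xor (~(in2 /\ in0))
G3 = G2 xor in0 = (in0 xor (~(in2 /\ in0))) xor in0
At in0=1, in1=0, in2=0, in3=0: circuit gives 1, formula gives 0.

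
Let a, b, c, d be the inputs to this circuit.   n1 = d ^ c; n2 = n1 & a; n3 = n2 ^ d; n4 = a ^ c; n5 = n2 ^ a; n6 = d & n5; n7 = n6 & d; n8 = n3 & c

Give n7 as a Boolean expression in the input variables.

n1 = d ^ c
n2 = n1 & a = (d ^ c) & a
n5 = n2 ^ a = ((d ^ c) & a) ^ a
n6 = d & n5 = d & (((d ^ c) & a) ^ a)
n7 = n6 & d = (d & (((d ^ c) & a) ^ a)) & d

(d & (((d ^ c) & a) ^ a)) & d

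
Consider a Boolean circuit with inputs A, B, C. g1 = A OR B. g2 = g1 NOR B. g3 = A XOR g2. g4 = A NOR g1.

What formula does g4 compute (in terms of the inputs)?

A NOR (A OR B)

g1 = A OR B
g4 = A NOR g1 = A NOR (A OR B)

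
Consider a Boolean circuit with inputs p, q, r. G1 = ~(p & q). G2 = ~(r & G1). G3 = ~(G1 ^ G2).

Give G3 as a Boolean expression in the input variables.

G1 = ~(p & q)
G2 = ~(r & G1) = ~(r & (~(p & q)))
G3 = ~(G1 ^ G2) = ~((~(p & q)) ^ (~(r & (~(p & q)))))

~((~(p & q)) ^ (~(r & (~(p & q)))))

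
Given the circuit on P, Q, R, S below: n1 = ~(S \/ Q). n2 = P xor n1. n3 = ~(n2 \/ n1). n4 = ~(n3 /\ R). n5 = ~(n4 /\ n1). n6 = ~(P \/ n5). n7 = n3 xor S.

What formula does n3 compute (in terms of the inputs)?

~((P xor (~(S \/ Q))) \/ (~(S \/ Q)))

n1 = ~(S \/ Q)
n2 = P xor n1 = P xor (~(S \/ Q))
n3 = ~(n2 \/ n1) = ~((P xor (~(S \/ Q))) \/ (~(S \/ Q)))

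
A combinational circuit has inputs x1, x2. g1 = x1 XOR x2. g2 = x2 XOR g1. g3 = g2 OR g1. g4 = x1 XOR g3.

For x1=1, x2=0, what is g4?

0

g1 = 1 XOR 0 = 1
g2 = 0 XOR 1 = 1
g3 = 1 OR 1 = 1
g4 = 1 XOR 1 = 0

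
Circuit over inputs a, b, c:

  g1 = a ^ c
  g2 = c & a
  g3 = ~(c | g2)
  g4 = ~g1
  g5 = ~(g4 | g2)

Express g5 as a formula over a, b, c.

~(~(a ^ c) | (c & a))

g1 = a ^ c
g2 = c & a
g4 = ~g1 = ~(a ^ c)
g5 = ~(g4 | g2) = ~(~(a ^ c) | (c & a))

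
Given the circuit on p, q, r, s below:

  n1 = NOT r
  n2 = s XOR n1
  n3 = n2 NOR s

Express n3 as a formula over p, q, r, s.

(s XOR NOT r) NOR s

n1 = NOT r
n2 = s XOR n1 = s XOR NOT r
n3 = n2 NOR s = (s XOR NOT r) NOR s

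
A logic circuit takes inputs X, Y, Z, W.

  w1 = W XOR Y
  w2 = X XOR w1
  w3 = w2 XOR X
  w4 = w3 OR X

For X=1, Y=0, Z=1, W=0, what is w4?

w1 = 0 XOR 0 = 0
w2 = 1 XOR 0 = 1
w3 = 1 XOR 1 = 0
w4 = 0 OR 1 = 1

1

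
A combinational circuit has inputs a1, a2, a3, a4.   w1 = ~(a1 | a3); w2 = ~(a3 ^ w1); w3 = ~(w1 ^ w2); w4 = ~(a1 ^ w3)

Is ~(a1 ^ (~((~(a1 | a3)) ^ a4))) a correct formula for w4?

w1 = ~(a1 | a3)
w2 = ~(a3 ^ w1) = ~(a3 ^ (~(a1 | a3)))
w3 = ~(w1 ^ w2) = ~((~(a1 | a3)) ^ (~(a3 ^ (~(a1 | a3)))))
w4 = ~(a1 ^ w3) = ~(a1 ^ (~((~(a1 | a3)) ^ (~(a3 ^ (~(a1 | a3)))))))
At a1=0, a2=0, a3=0, a4=1: circuit gives 1, formula gives 0.

No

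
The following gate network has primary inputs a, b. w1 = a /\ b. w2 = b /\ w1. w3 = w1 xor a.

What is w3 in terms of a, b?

(a /\ b) xor a

w1 = a /\ b
w3 = w1 xor a = (a /\ b) xor a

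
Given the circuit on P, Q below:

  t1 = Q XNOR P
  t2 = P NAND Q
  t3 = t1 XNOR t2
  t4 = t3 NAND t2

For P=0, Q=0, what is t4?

0

t1 = 0 XNOR 0 = 1
t2 = 0 NAND 0 = 1
t3 = 1 XNOR 1 = 1
t4 = 1 NAND 1 = 0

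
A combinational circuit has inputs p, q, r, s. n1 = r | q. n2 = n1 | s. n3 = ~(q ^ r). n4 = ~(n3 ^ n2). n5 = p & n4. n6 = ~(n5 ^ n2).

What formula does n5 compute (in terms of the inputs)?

p & (~((~(q ^ r)) ^ ((r | q) | s)))

n1 = r | q
n2 = n1 | s = (r | q) | s
n3 = ~(q ^ r)
n4 = ~(n3 ^ n2) = ~((~(q ^ r)) ^ ((r | q) | s))
n5 = p & n4 = p & (~((~(q ^ r)) ^ ((r | q) | s)))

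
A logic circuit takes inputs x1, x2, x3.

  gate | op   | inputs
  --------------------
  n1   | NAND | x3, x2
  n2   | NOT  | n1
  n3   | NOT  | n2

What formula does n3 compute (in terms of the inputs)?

NOT NOT (x3 NAND x2)

n1 = x3 NAND x2
n2 = NOT n1 = NOT (x3 NAND x2)
n3 = NOT n2 = NOT NOT (x3 NAND x2)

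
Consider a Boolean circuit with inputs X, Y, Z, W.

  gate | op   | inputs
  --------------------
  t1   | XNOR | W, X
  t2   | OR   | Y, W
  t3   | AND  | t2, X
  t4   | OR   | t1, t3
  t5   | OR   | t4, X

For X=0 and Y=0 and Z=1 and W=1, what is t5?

0

t1 = 1 XNOR 0 = 0
t2 = 0 OR 1 = 1
t3 = 1 AND 0 = 0
t4 = 0 OR 0 = 0
t5 = 0 OR 0 = 0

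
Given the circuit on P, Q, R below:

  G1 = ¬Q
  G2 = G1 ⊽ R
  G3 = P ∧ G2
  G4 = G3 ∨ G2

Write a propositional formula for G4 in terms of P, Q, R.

(P ∧ (¬Q ⊽ R)) ∨ (¬Q ⊽ R)

G1 = ¬Q
G2 = G1 ⊽ R = ¬Q ⊽ R
G3 = P ∧ G2 = P ∧ (¬Q ⊽ R)
G4 = G3 ∨ G2 = (P ∧ (¬Q ⊽ R)) ∨ (¬Q ⊽ R)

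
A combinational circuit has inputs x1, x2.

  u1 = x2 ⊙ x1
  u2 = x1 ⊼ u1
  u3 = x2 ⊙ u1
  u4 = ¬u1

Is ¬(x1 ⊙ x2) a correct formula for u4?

Yes

u1 = x2 ⊙ x1
u4 = ¬u1 = ¬(x2 ⊙ x1)
At x1=0, x2=0: circuit gives 0, formula gives 0.
At x1=0, x2=1: circuit gives 1, formula gives 1.
Agrees on all 4 inputs.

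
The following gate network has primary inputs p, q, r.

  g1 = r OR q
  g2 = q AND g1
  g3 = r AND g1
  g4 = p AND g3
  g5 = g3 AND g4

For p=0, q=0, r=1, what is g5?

0

g1 = 1 OR 0 = 1
g3 = 1 AND 1 = 1
g4 = 0 AND 1 = 0
g5 = 1 AND 0 = 0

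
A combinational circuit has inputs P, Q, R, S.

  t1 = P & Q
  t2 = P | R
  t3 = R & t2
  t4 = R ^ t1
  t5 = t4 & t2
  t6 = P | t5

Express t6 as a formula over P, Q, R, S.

P | ((R ^ (P & Q)) & (P | R))

t1 = P & Q
t2 = P | R
t4 = R ^ t1 = R ^ (P & Q)
t5 = t4 & t2 = (R ^ (P & Q)) & (P | R)
t6 = P | t5 = P | ((R ^ (P & Q)) & (P | R))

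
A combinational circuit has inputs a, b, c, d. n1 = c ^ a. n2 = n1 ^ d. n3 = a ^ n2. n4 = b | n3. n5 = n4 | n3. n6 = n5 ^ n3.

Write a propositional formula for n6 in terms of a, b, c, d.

n1 = c ^ a
n2 = n1 ^ d = (c ^ a) ^ d
n3 = a ^ n2 = a ^ ((c ^ a) ^ d)
n4 = b | n3 = b | (a ^ ((c ^ a) ^ d))
n5 = n4 | n3 = (b | (a ^ ((c ^ a) ^ d))) | (a ^ ((c ^ a) ^ d))
n6 = n5 ^ n3 = ((b | (a ^ ((c ^ a) ^ d))) | (a ^ ((c ^ a) ^ d))) ^ (a ^ ((c ^ a) ^ d))

((b | (a ^ ((c ^ a) ^ d))) | (a ^ ((c ^ a) ^ d))) ^ (a ^ ((c ^ a) ^ d))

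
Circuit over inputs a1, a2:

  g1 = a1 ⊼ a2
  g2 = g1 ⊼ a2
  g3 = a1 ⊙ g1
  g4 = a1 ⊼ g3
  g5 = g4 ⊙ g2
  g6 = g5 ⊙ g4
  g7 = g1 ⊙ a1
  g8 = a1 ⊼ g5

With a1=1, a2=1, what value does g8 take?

0

g1 = 1 ⊼ 1 = 0
g2 = 0 ⊼ 1 = 1
g3 = 1 ⊙ 0 = 0
g4 = 1 ⊼ 0 = 1
g5 = 1 ⊙ 1 = 1
g8 = 1 ⊼ 1 = 0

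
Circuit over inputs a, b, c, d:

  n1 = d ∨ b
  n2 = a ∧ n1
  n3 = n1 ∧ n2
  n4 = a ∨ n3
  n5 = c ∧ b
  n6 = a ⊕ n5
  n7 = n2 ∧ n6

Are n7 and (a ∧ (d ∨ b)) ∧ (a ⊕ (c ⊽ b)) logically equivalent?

n1 = d ∨ b
n2 = a ∧ n1 = a ∧ (d ∨ b)
n5 = c ∧ b
n6 = a ⊕ n5 = a ⊕ (c ∧ b)
n7 = n2 ∧ n6 = (a ∧ (d ∨ b)) ∧ (a ⊕ (c ∧ b))
At a=1, b=0, c=0, d=1: circuit gives 1, formula gives 0.

No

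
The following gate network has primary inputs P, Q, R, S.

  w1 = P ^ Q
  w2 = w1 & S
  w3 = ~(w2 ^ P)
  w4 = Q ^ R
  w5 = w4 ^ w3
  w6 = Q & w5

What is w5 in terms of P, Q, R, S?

(Q ^ R) ^ (~(((P ^ Q) & S) ^ P))

w1 = P ^ Q
w2 = w1 & S = (P ^ Q) & S
w3 = ~(w2 ^ P) = ~(((P ^ Q) & S) ^ P)
w4 = Q ^ R
w5 = w4 ^ w3 = (Q ^ R) ^ (~(((P ^ Q) & S) ^ P))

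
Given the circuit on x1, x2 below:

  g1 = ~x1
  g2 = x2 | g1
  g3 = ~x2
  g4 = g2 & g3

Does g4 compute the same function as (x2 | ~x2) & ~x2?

No

g1 = ~x1
g2 = x2 | g1 = x2 | ~x1
g3 = ~x2
g4 = g2 & g3 = (x2 | ~x1) & ~x2
At x1=1, x2=0: circuit gives 0, formula gives 1.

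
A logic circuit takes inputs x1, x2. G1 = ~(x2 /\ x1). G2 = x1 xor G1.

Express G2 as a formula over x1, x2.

G1 = ~(x2 /\ x1)
G2 = x1 xor G1 = x1 xor (~(x2 /\ x1))

x1 xor (~(x2 /\ x1))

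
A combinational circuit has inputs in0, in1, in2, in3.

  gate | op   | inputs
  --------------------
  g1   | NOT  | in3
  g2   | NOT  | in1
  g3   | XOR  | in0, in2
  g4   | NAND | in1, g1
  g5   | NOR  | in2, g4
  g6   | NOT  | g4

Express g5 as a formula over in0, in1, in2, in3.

g1 = NOT in3
g4 = in1 NAND g1 = in1 NAND NOT in3
g5 = in2 NOR g4 = in2 NOR (in1 NAND NOT in3)

in2 NOR (in1 NAND NOT in3)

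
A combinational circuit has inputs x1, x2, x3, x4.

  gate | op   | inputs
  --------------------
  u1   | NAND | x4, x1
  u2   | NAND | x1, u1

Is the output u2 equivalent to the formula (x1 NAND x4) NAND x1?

Yes

u1 = x4 NAND x1
u2 = x1 NAND u1 = x1 NAND (x4 NAND x1)
At x1=1, x2=0, x3=0, x4=0: circuit gives 0, formula gives 0.
At x1=0, x2=0, x3=0, x4=0: circuit gives 1, formula gives 1.
Agrees on all 16 inputs.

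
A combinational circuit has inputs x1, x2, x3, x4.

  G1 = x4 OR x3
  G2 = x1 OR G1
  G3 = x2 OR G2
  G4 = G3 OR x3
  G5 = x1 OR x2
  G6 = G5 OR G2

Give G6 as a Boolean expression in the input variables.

(x1 OR x2) OR (x1 OR (x4 OR x3))

G1 = x4 OR x3
G2 = x1 OR G1 = x1 OR (x4 OR x3)
G5 = x1 OR x2
G6 = G5 OR G2 = (x1 OR x2) OR (x1 OR (x4 OR x3))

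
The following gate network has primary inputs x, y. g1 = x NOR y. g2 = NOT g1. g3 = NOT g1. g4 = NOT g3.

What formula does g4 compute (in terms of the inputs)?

NOT NOT (x NOR y)

g1 = x NOR y
g3 = NOT g1 = NOT (x NOR y)
g4 = NOT g3 = NOT NOT (x NOR y)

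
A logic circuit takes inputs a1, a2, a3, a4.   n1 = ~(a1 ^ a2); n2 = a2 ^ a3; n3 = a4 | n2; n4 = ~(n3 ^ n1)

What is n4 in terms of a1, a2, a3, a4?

~((a4 | (a2 ^ a3)) ^ (~(a1 ^ a2)))

n1 = ~(a1 ^ a2)
n2 = a2 ^ a3
n3 = a4 | n2 = a4 | (a2 ^ a3)
n4 = ~(n3 ^ n1) = ~((a4 | (a2 ^ a3)) ^ (~(a1 ^ a2)))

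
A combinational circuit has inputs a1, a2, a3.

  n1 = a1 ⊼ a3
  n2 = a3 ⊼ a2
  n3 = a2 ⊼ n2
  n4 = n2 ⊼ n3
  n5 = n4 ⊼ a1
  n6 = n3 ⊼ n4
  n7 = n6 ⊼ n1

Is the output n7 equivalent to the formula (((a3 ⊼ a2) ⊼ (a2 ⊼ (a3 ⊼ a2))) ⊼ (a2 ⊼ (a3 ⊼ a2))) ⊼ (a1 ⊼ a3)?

Yes

n1 = a1 ⊼ a3
n2 = a3 ⊼ a2
n3 = a2 ⊼ n2 = a2 ⊼ (a3 ⊼ a2)
n4 = n2 ⊼ n3 = (a3 ⊼ a2) ⊼ (a2 ⊼ (a3 ⊼ a2))
n6 = n3 ⊼ n4 = (a2 ⊼ (a3 ⊼ a2)) ⊼ ((a3 ⊼ a2) ⊼ (a2 ⊼ (a3 ⊼ a2)))
n7 = n6 ⊼ n1 = ((a2 ⊼ (a3 ⊼ a2)) ⊼ ((a3 ⊼ a2) ⊼ (a2 ⊼ (a3 ⊼ a2)))) ⊼ (a1 ⊼ a3)
At a1=0, a2=0, a3=0: circuit gives 0, formula gives 0.
At a1=0, a2=1, a3=1: circuit gives 1, formula gives 1.
Agrees on all 8 inputs.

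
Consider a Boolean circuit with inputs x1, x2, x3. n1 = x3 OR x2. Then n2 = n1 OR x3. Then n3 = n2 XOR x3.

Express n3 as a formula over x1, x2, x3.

n1 = x3 OR x2
n2 = n1 OR x3 = (x3 OR x2) OR x3
n3 = n2 XOR x3 = ((x3 OR x2) OR x3) XOR x3

((x3 OR x2) OR x3) XOR x3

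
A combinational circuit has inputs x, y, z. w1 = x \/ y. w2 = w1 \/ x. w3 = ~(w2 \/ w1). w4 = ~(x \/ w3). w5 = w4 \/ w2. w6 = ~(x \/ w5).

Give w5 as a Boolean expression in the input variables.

w1 = x \/ y
w2 = w1 \/ x = (x \/ y) \/ x
w3 = ~(w2 \/ w1) = ~(((x \/ y) \/ x) \/ (x \/ y))
w4 = ~(x \/ w3) = ~(x \/ (~(((x \/ y) \/ x) \/ (x \/ y))))
w5 = w4 \/ w2 = (~(x \/ (~(((x \/ y) \/ x) \/ (x \/ y))))) \/ ((x \/ y) \/ x)

(~(x \/ (~(((x \/ y) \/ x) \/ (x \/ y))))) \/ ((x \/ y) \/ x)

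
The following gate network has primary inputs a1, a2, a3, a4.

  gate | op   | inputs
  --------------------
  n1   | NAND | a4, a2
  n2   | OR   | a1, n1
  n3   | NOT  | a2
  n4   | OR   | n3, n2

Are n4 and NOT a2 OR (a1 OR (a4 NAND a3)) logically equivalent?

n1 = a4 NAND a2
n2 = a1 OR n1 = a1 OR (a4 NAND a2)
n3 = NOT a2
n4 = n3 OR n2 = NOT a2 OR (a1 OR (a4 NAND a2))
At a1=0, a2=1, a3=0, a4=1: circuit gives 0, formula gives 1.

No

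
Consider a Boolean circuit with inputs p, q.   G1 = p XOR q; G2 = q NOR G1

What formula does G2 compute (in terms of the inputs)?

G1 = p XOR q
G2 = q NOR G1 = q NOR (p XOR q)

q NOR (p XOR q)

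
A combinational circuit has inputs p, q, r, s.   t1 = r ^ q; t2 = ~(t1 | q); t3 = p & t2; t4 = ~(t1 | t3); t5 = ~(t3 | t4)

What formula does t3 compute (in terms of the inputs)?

p & (~((r ^ q) | q))

t1 = r ^ q
t2 = ~(t1 | q) = ~((r ^ q) | q)
t3 = p & t2 = p & (~((r ^ q) | q))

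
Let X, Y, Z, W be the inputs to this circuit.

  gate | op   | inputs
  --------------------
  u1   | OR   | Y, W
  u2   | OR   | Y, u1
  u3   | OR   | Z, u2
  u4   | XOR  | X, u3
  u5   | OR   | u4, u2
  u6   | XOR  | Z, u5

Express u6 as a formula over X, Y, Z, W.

u1 = Y OR W
u2 = Y OR u1 = Y OR (Y OR W)
u3 = Z OR u2 = Z OR (Y OR (Y OR W))
u4 = X XOR u3 = X XOR (Z OR (Y OR (Y OR W)))
u5 = u4 OR u2 = (X XOR (Z OR (Y OR (Y OR W)))) OR (Y OR (Y OR W))
u6 = Z XOR u5 = Z XOR ((X XOR (Z OR (Y OR (Y OR W)))) OR (Y OR (Y OR W)))

Z XOR ((X XOR (Z OR (Y OR (Y OR W)))) OR (Y OR (Y OR W)))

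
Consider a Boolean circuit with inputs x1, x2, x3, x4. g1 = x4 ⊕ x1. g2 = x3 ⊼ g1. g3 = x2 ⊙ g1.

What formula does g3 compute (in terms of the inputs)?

x2 ⊙ (x4 ⊕ x1)

g1 = x4 ⊕ x1
g3 = x2 ⊙ g1 = x2 ⊙ (x4 ⊕ x1)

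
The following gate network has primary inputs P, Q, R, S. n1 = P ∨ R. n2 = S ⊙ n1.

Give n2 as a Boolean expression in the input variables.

n1 = P ∨ R
n2 = S ⊙ n1 = S ⊙ (P ∨ R)

S ⊙ (P ∨ R)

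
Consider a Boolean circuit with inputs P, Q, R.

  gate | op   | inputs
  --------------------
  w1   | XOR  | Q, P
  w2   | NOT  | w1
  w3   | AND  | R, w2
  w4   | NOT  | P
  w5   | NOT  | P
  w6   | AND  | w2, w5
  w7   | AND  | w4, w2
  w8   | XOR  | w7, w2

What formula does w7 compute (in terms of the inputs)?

NOT P AND NOT (Q XOR P)

w1 = Q XOR P
w2 = NOT w1 = NOT (Q XOR P)
w4 = NOT P
w7 = w4 AND w2 = NOT P AND NOT (Q XOR P)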